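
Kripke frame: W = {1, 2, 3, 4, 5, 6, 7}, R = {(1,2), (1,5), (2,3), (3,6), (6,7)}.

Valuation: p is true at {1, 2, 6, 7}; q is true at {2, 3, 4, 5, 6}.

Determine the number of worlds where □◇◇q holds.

1: successors {2, 5}; ◇◇q there: 2:T, 5:F. ✗
2: successors {3}; ◇◇q there: 3:F. ✗
3: successors {6}; ◇◇q there: 6:F. ✗
4: no successors, so □◇◇q holds vacuously. ✓
5: no successors, so □◇◇q holds vacuously. ✓
6: successors {7}; ◇◇q there: 7:F. ✗
7: no successors, so □◇◇q holds vacuously. ✓
Satisfying worlds: {4, 5, 7}.

3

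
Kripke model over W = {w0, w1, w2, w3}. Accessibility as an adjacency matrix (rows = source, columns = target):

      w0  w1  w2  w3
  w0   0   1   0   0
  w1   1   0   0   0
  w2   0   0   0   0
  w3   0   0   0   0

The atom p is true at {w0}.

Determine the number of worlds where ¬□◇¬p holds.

w0: □◇¬p is F. ✓
w1: □◇¬p is T. ✗
w2: □◇¬p is T. ✗
w3: □◇¬p is T. ✗
Satisfying worlds: {w0}.

1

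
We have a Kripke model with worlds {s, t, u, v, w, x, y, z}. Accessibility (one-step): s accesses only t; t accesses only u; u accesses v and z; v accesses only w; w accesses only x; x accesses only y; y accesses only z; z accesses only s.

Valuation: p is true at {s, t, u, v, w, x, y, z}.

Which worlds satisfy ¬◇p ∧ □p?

∅

s: ¬◇p is F, □p is T. ✗
t: ¬◇p is F, □p is T. ✗
u: ¬◇p is F, □p is T. ✗
v: ¬◇p is F, □p is T. ✗
w: ¬◇p is F, □p is T. ✗
x: ¬◇p is F, □p is T. ✗
y: ¬◇p is F, □p is T. ✗
z: ¬◇p is F, □p is T. ✗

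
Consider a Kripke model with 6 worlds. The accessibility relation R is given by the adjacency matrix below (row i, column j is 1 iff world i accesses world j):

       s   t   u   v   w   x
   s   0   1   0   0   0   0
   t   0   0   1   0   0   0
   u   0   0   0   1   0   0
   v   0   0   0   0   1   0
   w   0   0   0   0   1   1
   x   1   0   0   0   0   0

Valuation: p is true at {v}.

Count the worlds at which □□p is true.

s: successors {t}; □p there: t:F. ✗
t: successors {u}; □p there: u:T. ✓
u: successors {v}; □p there: v:F. ✗
v: successors {w}; □p there: w:F. ✗
w: successors {w, x}; □p there: w:F, x:F. ✗
x: successors {s}; □p there: s:F. ✗
Satisfying worlds: {t}.

1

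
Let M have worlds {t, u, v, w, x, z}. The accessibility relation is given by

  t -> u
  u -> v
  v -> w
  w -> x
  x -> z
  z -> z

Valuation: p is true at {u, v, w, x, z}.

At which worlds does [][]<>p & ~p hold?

{t}

t: [][]<>p is T, ~p is T. ✓
u: [][]<>p is T, ~p is F. ✗
v: [][]<>p is T, ~p is F. ✗
w: [][]<>p is T, ~p is F. ✗
x: [][]<>p is T, ~p is F. ✗
z: [][]<>p is T, ~p is F. ✗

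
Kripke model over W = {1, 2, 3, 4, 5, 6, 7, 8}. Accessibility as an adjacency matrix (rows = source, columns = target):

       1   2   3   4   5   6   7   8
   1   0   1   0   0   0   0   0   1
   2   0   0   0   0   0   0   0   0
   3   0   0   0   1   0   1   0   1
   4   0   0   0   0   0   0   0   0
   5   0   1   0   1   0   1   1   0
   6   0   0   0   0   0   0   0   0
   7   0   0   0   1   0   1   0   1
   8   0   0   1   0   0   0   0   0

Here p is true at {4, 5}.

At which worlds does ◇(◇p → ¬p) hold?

1: successors {2, 8}; ◇p → ¬p there: 2:T, 8:T. ✓
2: no successors, so ◇(◇p → ¬p) fails. ✗
3: successors {4, 6, 8}; ◇p → ¬p there: 4:T, 6:T, 8:T. ✓
4: no successors, so ◇(◇p → ¬p) fails. ✗
5: successors {2, 4, 6, 7}; ◇p → ¬p there: 2:T, 4:T, 6:T, 7:T. ✓
6: no successors, so ◇(◇p → ¬p) fails. ✗
7: successors {4, 6, 8}; ◇p → ¬p there: 4:T, 6:T, 8:T. ✓
8: successors {3}; ◇p → ¬p there: 3:T. ✓

{1, 3, 5, 7, 8}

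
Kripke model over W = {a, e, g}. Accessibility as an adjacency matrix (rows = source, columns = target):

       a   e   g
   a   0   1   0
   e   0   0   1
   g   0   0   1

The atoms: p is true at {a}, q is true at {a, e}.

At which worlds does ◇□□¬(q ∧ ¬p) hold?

{a, e, g}

a: successors {e}; □□¬(q ∧ ¬p) there: e:T. ✓
e: successors {g}; □□¬(q ∧ ¬p) there: g:T. ✓
g: successors {g}; □□¬(q ∧ ¬p) there: g:T. ✓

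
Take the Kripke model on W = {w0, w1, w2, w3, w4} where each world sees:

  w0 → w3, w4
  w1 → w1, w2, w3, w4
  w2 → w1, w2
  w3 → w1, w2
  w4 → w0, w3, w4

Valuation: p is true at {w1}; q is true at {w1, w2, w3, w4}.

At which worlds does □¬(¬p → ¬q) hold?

{w0}

w0: successors {w3, w4}; ¬(¬p → ¬q) there: w3:T, w4:T. ✓
w1: successors {w1, w2, w3, w4}; ¬(¬p → ¬q) there: w1:F, w2:T, w3:T, w4:T. ✗
w2: successors {w1, w2}; ¬(¬p → ¬q) there: w1:F, w2:T. ✗
w3: successors {w1, w2}; ¬(¬p → ¬q) there: w1:F, w2:T. ✗
w4: successors {w0, w3, w4}; ¬(¬p → ¬q) there: w0:F, w3:T, w4:T. ✗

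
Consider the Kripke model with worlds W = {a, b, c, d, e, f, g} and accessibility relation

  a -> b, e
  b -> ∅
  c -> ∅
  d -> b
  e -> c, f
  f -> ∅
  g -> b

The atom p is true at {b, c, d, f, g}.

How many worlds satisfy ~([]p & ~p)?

6

a: []p & ~p is F. ✓
b: []p & ~p is F. ✓
c: []p & ~p is F. ✓
d: []p & ~p is F. ✓
e: []p & ~p is T. ✗
f: []p & ~p is F. ✓
g: []p & ~p is F. ✓
Satisfying worlds: {a, b, c, d, f, g}.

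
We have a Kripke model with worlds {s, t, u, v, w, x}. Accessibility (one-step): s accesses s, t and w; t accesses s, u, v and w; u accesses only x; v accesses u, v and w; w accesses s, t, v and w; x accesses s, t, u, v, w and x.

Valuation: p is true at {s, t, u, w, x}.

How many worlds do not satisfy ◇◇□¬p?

s: successors {s, t, w}; ◇□¬p there: s:F, t:F, w:F. ✗
t: successors {s, u, v, w}; ◇□¬p there: s:F, u:F, v:F, w:F. ✗
u: successors {x}; ◇□¬p there: x:F. ✗
v: successors {u, v, w}; ◇□¬p there: u:F, v:F, w:F. ✗
w: successors {s, t, v, w}; ◇□¬p there: s:F, t:F, v:F, w:F. ✗
x: successors {s, t, u, v, w, x}; ◇□¬p there: s:F, t:F, u:F, v:F, w:F, x:F. ✗
Satisfying worlds: ∅.
So ◇◇□¬p fails at the other 6 worlds.

6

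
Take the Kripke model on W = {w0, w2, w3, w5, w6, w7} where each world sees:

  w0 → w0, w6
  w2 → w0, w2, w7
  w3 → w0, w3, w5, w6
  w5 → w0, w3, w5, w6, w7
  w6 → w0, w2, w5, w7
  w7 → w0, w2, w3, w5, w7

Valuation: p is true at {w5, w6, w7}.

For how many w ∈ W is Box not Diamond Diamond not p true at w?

0

w0: successors {w0, w6}; not Diamond Diamond not p there: w0:F, w6:F. ✗
w2: successors {w0, w2, w7}; not Diamond Diamond not p there: w0:F, w2:F, w7:F. ✗
w3: successors {w0, w3, w5, w6}; not Diamond Diamond not p there: w0:F, w3:F, w5:F, w6:F. ✗
w5: successors {w0, w3, w5, w6, w7}; not Diamond Diamond not p there: w0:F, w3:F, w5:F, w6:F, w7:F. ✗
w6: successors {w0, w2, w5, w7}; not Diamond Diamond not p there: w0:F, w2:F, w5:F, w7:F. ✗
w7: successors {w0, w2, w3, w5, w7}; not Diamond Diamond not p there: w0:F, w2:F, w3:F, w5:F, w7:F. ✗
Satisfying worlds: ∅.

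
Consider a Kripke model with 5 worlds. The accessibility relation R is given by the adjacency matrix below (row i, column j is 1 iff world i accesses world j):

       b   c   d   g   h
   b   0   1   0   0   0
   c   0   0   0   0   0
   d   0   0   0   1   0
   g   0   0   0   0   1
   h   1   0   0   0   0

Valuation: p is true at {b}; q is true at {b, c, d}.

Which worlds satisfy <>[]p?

b: successors {c}; []p there: c:T. ✓
c: no successors, so <>[]p fails. ✗
d: successors {g}; []p there: g:F. ✗
g: successors {h}; []p there: h:T. ✓
h: successors {b}; []p there: b:F. ✗

{b, g}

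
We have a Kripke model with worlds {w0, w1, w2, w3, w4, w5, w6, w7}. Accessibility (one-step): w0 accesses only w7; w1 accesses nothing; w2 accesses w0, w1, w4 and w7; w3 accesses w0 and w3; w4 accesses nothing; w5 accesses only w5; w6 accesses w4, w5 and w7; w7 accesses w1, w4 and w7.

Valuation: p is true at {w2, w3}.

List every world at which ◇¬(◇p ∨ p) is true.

{w0, w2, w3, w5, w6, w7}

w0: successors {w7}; ¬(◇p ∨ p) there: w7:T. ✓
w1: no successors, so ◇¬(◇p ∨ p) fails. ✗
w2: successors {w0, w1, w4, w7}; ¬(◇p ∨ p) there: w0:T, w1:T, w4:T, w7:T. ✓
w3: successors {w0, w3}; ¬(◇p ∨ p) there: w0:T, w3:F. ✓
w4: no successors, so ◇¬(◇p ∨ p) fails. ✗
w5: successors {w5}; ¬(◇p ∨ p) there: w5:T. ✓
w6: successors {w4, w5, w7}; ¬(◇p ∨ p) there: w4:T, w5:T, w7:T. ✓
w7: successors {w1, w4, w7}; ¬(◇p ∨ p) there: w1:T, w4:T, w7:T. ✓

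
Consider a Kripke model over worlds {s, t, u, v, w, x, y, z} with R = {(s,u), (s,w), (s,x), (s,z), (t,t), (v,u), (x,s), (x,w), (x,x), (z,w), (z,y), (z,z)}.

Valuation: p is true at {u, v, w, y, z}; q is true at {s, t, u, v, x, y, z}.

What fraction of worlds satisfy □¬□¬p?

3/8

s: successors {u, w, x, z}; ¬□¬p there: u:F, w:F, x:T, z:T. ✗
t: successors {t}; ¬□¬p there: t:F. ✗
u: no successors, so □¬□¬p holds vacuously. ✓
v: successors {u}; ¬□¬p there: u:F. ✗
w: no successors, so □¬□¬p holds vacuously. ✓
x: successors {s, w, x}; ¬□¬p there: s:T, w:F, x:T. ✗
y: no successors, so □¬□¬p holds vacuously. ✓
z: successors {w, y, z}; ¬□¬p there: w:F, y:F, z:T. ✗
That's 3 of 8 worlds, so 3/8.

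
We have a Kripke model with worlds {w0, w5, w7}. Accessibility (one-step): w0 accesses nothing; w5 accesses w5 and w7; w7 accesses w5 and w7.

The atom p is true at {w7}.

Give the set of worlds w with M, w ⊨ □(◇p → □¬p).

{w0}

w0: no successors, so □(◇p → □¬p) holds vacuously. ✓
w5: successors {w5, w7}; ◇p → □¬p there: w5:F, w7:F. ✗
w7: successors {w5, w7}; ◇p → □¬p there: w5:F, w7:F. ✗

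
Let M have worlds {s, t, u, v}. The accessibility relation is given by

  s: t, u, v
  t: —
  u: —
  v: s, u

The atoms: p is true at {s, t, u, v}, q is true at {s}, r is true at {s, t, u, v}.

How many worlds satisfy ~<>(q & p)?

s: <>(q & p) is F. ✓
t: <>(q & p) is F. ✓
u: <>(q & p) is F. ✓
v: <>(q & p) is T. ✗
Satisfying worlds: {s, t, u}.

3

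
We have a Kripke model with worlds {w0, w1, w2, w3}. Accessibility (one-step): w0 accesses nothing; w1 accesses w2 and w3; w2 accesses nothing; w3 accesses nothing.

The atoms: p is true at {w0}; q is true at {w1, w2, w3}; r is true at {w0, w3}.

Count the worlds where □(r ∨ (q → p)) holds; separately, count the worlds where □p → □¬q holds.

3 and 4

For □(r ∨ (q → p)):
w0: no successors, so □(r ∨ (q → p)) holds vacuously. ✓
w1: successors {w2, w3}; r ∨ (q → p) there: w2:F, w3:T. ✗
w2: no successors, so □(r ∨ (q → p)) holds vacuously. ✓
w3: no successors, so □(r ∨ (q → p)) holds vacuously. ✓
— 3 worlds.
For □p → □¬q:
w0: □p is T, □¬q is T. ✓
w1: □p is F, □¬q is F. ✓
w2: □p is T, □¬q is T. ✓
w3: □p is T, □¬q is T. ✓
— 4 worlds.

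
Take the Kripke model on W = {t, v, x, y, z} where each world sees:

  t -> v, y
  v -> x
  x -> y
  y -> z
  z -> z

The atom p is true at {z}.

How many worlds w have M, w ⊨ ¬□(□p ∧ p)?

3

t: □(□p ∧ p) is F. ✓
v: □(□p ∧ p) is F. ✓
x: □(□p ∧ p) is F. ✓
y: □(□p ∧ p) is T. ✗
z: □(□p ∧ p) is T. ✗
Satisfying worlds: {t, v, x}.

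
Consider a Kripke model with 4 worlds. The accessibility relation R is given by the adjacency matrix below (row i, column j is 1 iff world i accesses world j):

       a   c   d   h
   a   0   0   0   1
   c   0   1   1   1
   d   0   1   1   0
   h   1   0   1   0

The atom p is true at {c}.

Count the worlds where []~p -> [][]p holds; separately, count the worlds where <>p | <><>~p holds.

2 and 4

For []~p -> [][]p:
a: []~p is T, [][]p is F. ✗
c: []~p is F, [][]p is F. ✓
d: []~p is F, [][]p is F. ✓
h: []~p is T, [][]p is F. ✗
— 2 worlds.
For <>p | <><>~p:
a: <>p is F, <><>~p is T. ✓
c: <>p is T, <><>~p is T. ✓
d: <>p is T, <><>~p is T. ✓
h: <>p is F, <><>~p is T. ✓
— 4 worlds.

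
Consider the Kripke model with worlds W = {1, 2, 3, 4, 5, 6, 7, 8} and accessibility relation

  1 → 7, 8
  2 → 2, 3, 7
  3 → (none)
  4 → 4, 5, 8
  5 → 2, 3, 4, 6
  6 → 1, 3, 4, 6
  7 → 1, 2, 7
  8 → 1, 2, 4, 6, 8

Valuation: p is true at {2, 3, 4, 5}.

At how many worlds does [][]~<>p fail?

7

1: successors {7, 8}; []~<>p there: 7:F, 8:F. ✗
2: successors {2, 3, 7}; []~<>p there: 2:F, 3:T, 7:F. ✗
3: no successors, so [][]~<>p holds vacuously. ✓
4: successors {4, 5, 8}; []~<>p there: 4:F, 5:F, 8:F. ✗
5: successors {2, 3, 4, 6}; []~<>p there: 2:F, 3:T, 4:F, 6:F. ✗
6: successors {1, 3, 4, 6}; []~<>p there: 1:F, 3:T, 4:F, 6:F. ✗
7: successors {1, 2, 7}; []~<>p there: 1:F, 2:F, 7:F. ✗
8: successors {1, 2, 4, 6, 8}; []~<>p there: 1:F, 2:F, 4:F, 6:F, 8:F. ✗
Satisfying worlds: {3}.
So [][]~<>p fails at the other 7 worlds.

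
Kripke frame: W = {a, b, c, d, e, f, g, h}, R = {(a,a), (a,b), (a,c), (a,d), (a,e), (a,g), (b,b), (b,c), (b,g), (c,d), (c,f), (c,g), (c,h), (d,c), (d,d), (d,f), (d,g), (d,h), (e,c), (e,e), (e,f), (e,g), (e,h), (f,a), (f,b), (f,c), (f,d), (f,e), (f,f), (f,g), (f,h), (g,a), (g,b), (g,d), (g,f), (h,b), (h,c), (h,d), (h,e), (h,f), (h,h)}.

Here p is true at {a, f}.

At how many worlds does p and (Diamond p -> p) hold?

2

a: p is T, Diamond p -> p is T. ✓
b: p is F, Diamond p -> p is T. ✗
c: p is F, Diamond p -> p is F. ✗
d: p is F, Diamond p -> p is F. ✗
e: p is F, Diamond p -> p is F. ✗
f: p is T, Diamond p -> p is T. ✓
g: p is F, Diamond p -> p is F. ✗
h: p is F, Diamond p -> p is F. ✗
Satisfying worlds: {a, f}.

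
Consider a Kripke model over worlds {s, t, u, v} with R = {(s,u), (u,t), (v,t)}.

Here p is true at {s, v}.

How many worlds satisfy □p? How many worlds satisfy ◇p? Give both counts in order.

1 and 0

For □p:
s: successors {u}; p there: u:F. ✗
t: no successors, so □p holds vacuously. ✓
u: successors {t}; p there: t:F. ✗
v: successors {t}; p there: t:F. ✗
— 1 world.
For ◇p:
s: successors {u}; p there: u:F. ✗
t: no successors, so ◇p fails. ✗
u: successors {t}; p there: t:F. ✗
v: successors {t}; p there: t:F. ✗
— 0 worlds.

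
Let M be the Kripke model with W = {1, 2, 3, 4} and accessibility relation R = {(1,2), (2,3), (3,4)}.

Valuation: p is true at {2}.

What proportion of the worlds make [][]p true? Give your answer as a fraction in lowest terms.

1/2

1: successors {2}; []p there: 2:F. ✗
2: successors {3}; []p there: 3:F. ✗
3: successors {4}; []p there: 4:T. ✓
4: no successors, so [][]p holds vacuously. ✓
That's 2 of 4 worlds, so 2/4 = 1/2.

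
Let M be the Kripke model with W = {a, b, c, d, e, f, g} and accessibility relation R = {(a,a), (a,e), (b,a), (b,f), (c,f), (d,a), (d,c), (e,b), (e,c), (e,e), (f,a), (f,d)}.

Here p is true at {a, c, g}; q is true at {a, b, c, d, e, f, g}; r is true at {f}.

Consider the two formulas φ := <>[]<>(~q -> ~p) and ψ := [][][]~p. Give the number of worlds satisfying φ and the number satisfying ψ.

For <>[]<>(~q -> ~p):
a: successors {a, e}; []<>(~q -> ~p) there: a:T, e:T. ✓
b: successors {a, f}; []<>(~q -> ~p) there: a:T, f:T. ✓
c: successors {f}; []<>(~q -> ~p) there: f:T. ✓
d: successors {a, c}; []<>(~q -> ~p) there: a:T, c:T. ✓
e: successors {b, c, e}; []<>(~q -> ~p) there: b:T, c:T, e:T. ✓
f: successors {a, d}; []<>(~q -> ~p) there: a:T, d:T. ✓
g: no successors, so <>[]<>(~q -> ~p) fails. ✗
— 6 worlds.
For [][][]~p:
a: successors {a, e}; [][]~p there: a:F, e:F. ✗
b: successors {a, f}; [][]~p there: a:F, f:F. ✗
c: successors {f}; [][]~p there: f:F. ✗
d: successors {a, c}; [][]~p there: a:F, c:F. ✗
e: successors {b, c, e}; [][]~p there: b:F, c:F, e:F. ✗
f: successors {a, d}; [][]~p there: a:F, d:F. ✗
g: no successors, so [][][]~p holds vacuously. ✓
— 1 world.

6 and 1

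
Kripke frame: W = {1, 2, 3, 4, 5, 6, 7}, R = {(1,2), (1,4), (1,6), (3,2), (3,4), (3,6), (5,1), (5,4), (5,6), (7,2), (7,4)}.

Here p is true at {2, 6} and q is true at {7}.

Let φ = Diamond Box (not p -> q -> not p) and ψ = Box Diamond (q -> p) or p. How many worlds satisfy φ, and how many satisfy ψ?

For Diamond Box (not p -> q -> not p):
1: successors {2, 4, 6}; Box (not p -> q -> not p) there: 2:T, 4:T, 6:T. ✓
2: no successors, so Diamond Box (not p -> q -> not p) fails. ✗
3: successors {2, 4, 6}; Box (not p -> q -> not p) there: 2:T, 4:T, 6:T. ✓
4: no successors, so Diamond Box (not p -> q -> not p) fails. ✗
5: successors {1, 4, 6}; Box (not p -> q -> not p) there: 1:T, 4:T, 6:T. ✓
6: no successors, so Diamond Box (not p -> q -> not p) fails. ✗
7: successors {2, 4}; Box (not p -> q -> not p) there: 2:T, 4:T. ✓
— 4 worlds.
For Box Diamond (q -> p) or p:
1: Box Diamond (q -> p) is F, p is F. ✗
2: Box Diamond (q -> p) is T, p is T. ✓
3: Box Diamond (q -> p) is F, p is F. ✗
4: Box Diamond (q -> p) is T, p is F. ✓
5: Box Diamond (q -> p) is F, p is F. ✗
6: Box Diamond (q -> p) is T, p is T. ✓
7: Box Diamond (q -> p) is F, p is F. ✗
— 3 worlds.

4 and 3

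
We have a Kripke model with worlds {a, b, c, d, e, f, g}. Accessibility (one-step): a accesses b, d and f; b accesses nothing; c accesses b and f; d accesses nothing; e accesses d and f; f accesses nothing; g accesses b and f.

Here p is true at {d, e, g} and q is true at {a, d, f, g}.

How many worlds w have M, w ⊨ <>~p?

4

a: successors {b, d, f}; ~p there: b:T, d:F, f:T. ✓
b: no successors, so <>~p fails. ✗
c: successors {b, f}; ~p there: b:T, f:T. ✓
d: no successors, so <>~p fails. ✗
e: successors {d, f}; ~p there: d:F, f:T. ✓
f: no successors, so <>~p fails. ✗
g: successors {b, f}; ~p there: b:T, f:T. ✓
Satisfying worlds: {a, c, e, g}.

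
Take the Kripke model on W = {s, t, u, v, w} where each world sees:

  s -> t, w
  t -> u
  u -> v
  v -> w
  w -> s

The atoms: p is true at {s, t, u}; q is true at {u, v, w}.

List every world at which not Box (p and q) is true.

s: Box (p and q) is F. ✓
t: Box (p and q) is T. ✗
u: Box (p and q) is F. ✓
v: Box (p and q) is F. ✓
w: Box (p and q) is F. ✓

{s, u, v, w}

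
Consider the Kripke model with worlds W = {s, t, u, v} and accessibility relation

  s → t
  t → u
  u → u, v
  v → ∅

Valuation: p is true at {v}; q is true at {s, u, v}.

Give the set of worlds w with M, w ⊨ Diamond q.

s: successors {t}; q there: t:F. ✗
t: successors {u}; q there: u:T. ✓
u: successors {u, v}; q there: u:T, v:T. ✓
v: no successors, so Diamond q fails. ✗

{t, u}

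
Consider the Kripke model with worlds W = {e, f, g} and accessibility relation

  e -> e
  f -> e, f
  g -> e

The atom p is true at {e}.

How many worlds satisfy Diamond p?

3

e: successors {e}; p there: e:T. ✓
f: successors {e, f}; p there: e:T, f:F. ✓
g: successors {e}; p there: e:T. ✓
Satisfying worlds: {e, f, g}.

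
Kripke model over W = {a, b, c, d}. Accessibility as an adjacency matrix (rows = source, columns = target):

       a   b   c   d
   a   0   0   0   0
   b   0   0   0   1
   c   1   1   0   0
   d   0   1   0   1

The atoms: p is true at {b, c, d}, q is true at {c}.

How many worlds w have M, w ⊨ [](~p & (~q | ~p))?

1

a: no successors, so [](~p & (~q | ~p)) holds vacuously. ✓
b: successors {d}; ~p & (~q | ~p) there: d:F. ✗
c: successors {a, b}; ~p & (~q | ~p) there: a:T, b:F. ✗
d: successors {b, d}; ~p & (~q | ~p) there: b:F, d:F. ✗
Satisfying worlds: {a}.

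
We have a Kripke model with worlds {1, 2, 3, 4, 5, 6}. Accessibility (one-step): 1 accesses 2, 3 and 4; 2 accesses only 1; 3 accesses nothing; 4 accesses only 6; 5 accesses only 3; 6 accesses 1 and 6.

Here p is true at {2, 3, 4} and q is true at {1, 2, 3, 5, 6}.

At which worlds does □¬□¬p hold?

{2, 3}

1: successors {2, 3, 4}; ¬□¬p there: 2:F, 3:F, 4:F. ✗
2: successors {1}; ¬□¬p there: 1:T. ✓
3: no successors, so □¬□¬p holds vacuously. ✓
4: successors {6}; ¬□¬p there: 6:F. ✗
5: successors {3}; ¬□¬p there: 3:F. ✗
6: successors {1, 6}; ¬□¬p there: 1:T, 6:F. ✗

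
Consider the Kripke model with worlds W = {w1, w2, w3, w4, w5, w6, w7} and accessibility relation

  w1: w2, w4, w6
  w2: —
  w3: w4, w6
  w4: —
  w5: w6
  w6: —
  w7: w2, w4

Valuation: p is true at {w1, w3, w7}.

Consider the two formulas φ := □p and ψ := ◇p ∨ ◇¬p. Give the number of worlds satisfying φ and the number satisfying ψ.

3 and 4

For □p:
w1: successors {w2, w4, w6}; p there: w2:F, w4:F, w6:F. ✗
w2: no successors, so □p holds vacuously. ✓
w3: successors {w4, w6}; p there: w4:F, w6:F. ✗
w4: no successors, so □p holds vacuously. ✓
w5: successors {w6}; p there: w6:F. ✗
w6: no successors, so □p holds vacuously. ✓
w7: successors {w2, w4}; p there: w2:F, w4:F. ✗
— 3 worlds.
For ◇p ∨ ◇¬p:
w1: ◇p is F, ◇¬p is T. ✓
w2: ◇p is F, ◇¬p is F. ✗
w3: ◇p is F, ◇¬p is T. ✓
w4: ◇p is F, ◇¬p is F. ✗
w5: ◇p is F, ◇¬p is T. ✓
w6: ◇p is F, ◇¬p is F. ✗
w7: ◇p is F, ◇¬p is T. ✓
— 4 worlds.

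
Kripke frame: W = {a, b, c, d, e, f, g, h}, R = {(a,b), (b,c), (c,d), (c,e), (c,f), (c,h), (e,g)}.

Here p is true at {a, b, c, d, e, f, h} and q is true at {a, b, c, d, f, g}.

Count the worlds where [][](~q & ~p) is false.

a: successors {b}; [](~q & ~p) there: b:F. ✗
b: successors {c}; [](~q & ~p) there: c:F. ✗
c: successors {d, e, f, h}; [](~q & ~p) there: d:T, e:F, f:T, h:T. ✗
d: no successors, so [][](~q & ~p) holds vacuously. ✓
e: successors {g}; [](~q & ~p) there: g:T. ✓
f: no successors, so [][](~q & ~p) holds vacuously. ✓
g: no successors, so [][](~q & ~p) holds vacuously. ✓
h: no successors, so [][](~q & ~p) holds vacuously. ✓
Satisfying worlds: {d, e, f, g, h}.
So [][](~q & ~p) fails at the other 3 worlds.

3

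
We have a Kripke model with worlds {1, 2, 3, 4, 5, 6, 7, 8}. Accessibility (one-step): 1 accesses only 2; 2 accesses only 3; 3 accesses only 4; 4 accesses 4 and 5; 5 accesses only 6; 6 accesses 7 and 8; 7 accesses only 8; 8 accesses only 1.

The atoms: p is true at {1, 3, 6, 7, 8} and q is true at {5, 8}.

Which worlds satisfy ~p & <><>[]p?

{4, 5}

1: ~p is F, <><>[]p is F. ✗
2: ~p is T, <><>[]p is F. ✗
3: ~p is F, <><>[]p is T. ✗
4: ~p is T, <><>[]p is T. ✓
5: ~p is T, <><>[]p is T. ✓
6: ~p is F, <><>[]p is T. ✗
7: ~p is F, <><>[]p is F. ✗
8: ~p is F, <><>[]p is T. ✗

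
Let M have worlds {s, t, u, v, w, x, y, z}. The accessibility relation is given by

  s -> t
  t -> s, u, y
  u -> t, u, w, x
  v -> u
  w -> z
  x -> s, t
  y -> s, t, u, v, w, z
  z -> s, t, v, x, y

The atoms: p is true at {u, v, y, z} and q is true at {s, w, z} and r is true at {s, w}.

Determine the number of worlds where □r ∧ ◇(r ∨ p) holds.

s: □r is F, ◇(r ∨ p) is F. ✗
t: □r is F, ◇(r ∨ p) is T. ✗
u: □r is F, ◇(r ∨ p) is T. ✗
v: □r is F, ◇(r ∨ p) is T. ✗
w: □r is F, ◇(r ∨ p) is T. ✗
x: □r is F, ◇(r ∨ p) is T. ✗
y: □r is F, ◇(r ∨ p) is T. ✗
z: □r is F, ◇(r ∨ p) is T. ✗
Satisfying worlds: ∅.

0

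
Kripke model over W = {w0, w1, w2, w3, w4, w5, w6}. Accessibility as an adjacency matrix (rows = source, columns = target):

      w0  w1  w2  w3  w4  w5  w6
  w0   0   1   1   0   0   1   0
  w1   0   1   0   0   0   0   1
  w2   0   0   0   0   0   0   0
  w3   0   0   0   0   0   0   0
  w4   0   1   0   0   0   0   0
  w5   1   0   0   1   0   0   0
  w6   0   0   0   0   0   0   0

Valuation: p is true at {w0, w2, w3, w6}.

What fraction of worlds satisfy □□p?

w0: successors {w1, w2, w5}; □p there: w1:F, w2:T, w5:T. ✗
w1: successors {w1, w6}; □p there: w1:F, w6:T. ✗
w2: no successors, so □□p holds vacuously. ✓
w3: no successors, so □□p holds vacuously. ✓
w4: successors {w1}; □p there: w1:F. ✗
w5: successors {w0, w3}; □p there: w0:F, w3:T. ✗
w6: no successors, so □□p holds vacuously. ✓
That's 3 of 7 worlds, so 3/7.

3/7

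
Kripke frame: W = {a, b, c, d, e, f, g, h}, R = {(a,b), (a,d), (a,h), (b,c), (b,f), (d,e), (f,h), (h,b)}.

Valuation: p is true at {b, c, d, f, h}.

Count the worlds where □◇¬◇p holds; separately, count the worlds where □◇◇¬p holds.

For □◇¬◇p:
a: successors {b, d, h}; ◇¬◇p there: b:T, d:T, h:F. ✗
b: successors {c, f}; ◇¬◇p there: c:F, f:F. ✗
c: no successors, so □◇¬◇p holds vacuously. ✓
d: successors {e}; ◇¬◇p there: e:F. ✗
e: no successors, so □◇¬◇p holds vacuously. ✓
f: successors {h}; ◇¬◇p there: h:F. ✗
g: no successors, so □◇¬◇p holds vacuously. ✓
h: successors {b}; ◇¬◇p there: b:T. ✓
— 4 worlds.
For □◇◇¬p:
a: successors {b, d, h}; ◇◇¬p there: b:F, d:F, h:F. ✗
b: successors {c, f}; ◇◇¬p there: c:F, f:F. ✗
c: no successors, so □◇◇¬p holds vacuously. ✓
d: successors {e}; ◇◇¬p there: e:F. ✗
e: no successors, so □◇◇¬p holds vacuously. ✓
f: successors {h}; ◇◇¬p there: h:F. ✗
g: no successors, so □◇◇¬p holds vacuously. ✓
h: successors {b}; ◇◇¬p there: b:F. ✗
— 3 worlds.

4 and 3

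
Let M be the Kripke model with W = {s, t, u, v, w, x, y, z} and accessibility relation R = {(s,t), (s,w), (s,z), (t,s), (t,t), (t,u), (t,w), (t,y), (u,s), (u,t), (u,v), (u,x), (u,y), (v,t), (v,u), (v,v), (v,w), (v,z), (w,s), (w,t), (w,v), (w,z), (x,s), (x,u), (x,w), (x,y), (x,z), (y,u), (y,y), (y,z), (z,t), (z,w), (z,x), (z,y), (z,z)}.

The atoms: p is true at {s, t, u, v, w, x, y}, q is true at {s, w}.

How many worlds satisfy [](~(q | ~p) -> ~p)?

0

s: successors {t, w, z}; ~(q | ~p) -> ~p there: t:F, w:T, z:T. ✗
t: successors {s, t, u, w, y}; ~(q | ~p) -> ~p there: s:T, t:F, u:F, w:T, y:F. ✗
u: successors {s, t, v, x, y}; ~(q | ~p) -> ~p there: s:T, t:F, v:F, x:F, y:F. ✗
v: successors {t, u, v, w, z}; ~(q | ~p) -> ~p there: t:F, u:F, v:F, w:T, z:T. ✗
w: successors {s, t, v, z}; ~(q | ~p) -> ~p there: s:T, t:F, v:F, z:T. ✗
x: successors {s, u, w, y, z}; ~(q | ~p) -> ~p there: s:T, u:F, w:T, y:F, z:T. ✗
y: successors {u, y, z}; ~(q | ~p) -> ~p there: u:F, y:F, z:T. ✗
z: successors {t, w, x, y, z}; ~(q | ~p) -> ~p there: t:F, w:T, x:F, y:F, z:T. ✗
Satisfying worlds: ∅.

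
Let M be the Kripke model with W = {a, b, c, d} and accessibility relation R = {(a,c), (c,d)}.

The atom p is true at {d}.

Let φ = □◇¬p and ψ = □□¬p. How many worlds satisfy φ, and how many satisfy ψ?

2 and 3

For □◇¬p:
a: successors {c}; ◇¬p there: c:F. ✗
b: no successors, so □◇¬p holds vacuously. ✓
c: successors {d}; ◇¬p there: d:F. ✗
d: no successors, so □◇¬p holds vacuously. ✓
— 2 worlds.
For □□¬p:
a: successors {c}; □¬p there: c:F. ✗
b: no successors, so □□¬p holds vacuously. ✓
c: successors {d}; □¬p there: d:T. ✓
d: no successors, so □□¬p holds vacuously. ✓
— 3 worlds.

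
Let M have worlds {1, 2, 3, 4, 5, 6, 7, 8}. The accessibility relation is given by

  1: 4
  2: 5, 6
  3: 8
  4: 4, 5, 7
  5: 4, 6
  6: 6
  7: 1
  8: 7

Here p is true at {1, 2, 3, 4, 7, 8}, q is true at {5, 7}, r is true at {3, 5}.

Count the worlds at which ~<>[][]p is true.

5

1: <>[][]p is F. ✓
2: <>[][]p is F. ✓
3: <>[][]p is T. ✗
4: <>[][]p is T. ✗
5: <>[][]p is F. ✓
6: <>[][]p is F. ✓
7: <>[][]p is F. ✓
8: <>[][]p is T. ✗
Satisfying worlds: {1, 2, 5, 6, 7}.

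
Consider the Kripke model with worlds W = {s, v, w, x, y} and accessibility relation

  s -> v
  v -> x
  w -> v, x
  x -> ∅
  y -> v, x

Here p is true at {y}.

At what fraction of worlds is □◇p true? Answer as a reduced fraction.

s: successors {v}; ◇p there: v:F. ✗
v: successors {x}; ◇p there: x:F. ✗
w: successors {v, x}; ◇p there: v:F, x:F. ✗
x: no successors, so □◇p holds vacuously. ✓
y: successors {v, x}; ◇p there: v:F, x:F. ✗
That's 1 of 5 worlds, so 1/5.

1/5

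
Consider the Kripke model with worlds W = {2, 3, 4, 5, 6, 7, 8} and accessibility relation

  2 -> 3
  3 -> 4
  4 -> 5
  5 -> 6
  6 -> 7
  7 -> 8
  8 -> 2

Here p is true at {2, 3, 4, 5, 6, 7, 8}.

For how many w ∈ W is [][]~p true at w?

0

2: successors {3}; []~p there: 3:F. ✗
3: successors {4}; []~p there: 4:F. ✗
4: successors {5}; []~p there: 5:F. ✗
5: successors {6}; []~p there: 6:F. ✗
6: successors {7}; []~p there: 7:F. ✗
7: successors {8}; []~p there: 8:F. ✗
8: successors {2}; []~p there: 2:F. ✗
Satisfying worlds: ∅.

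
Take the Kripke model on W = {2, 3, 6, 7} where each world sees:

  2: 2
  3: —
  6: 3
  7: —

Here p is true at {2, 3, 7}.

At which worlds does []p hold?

2: successors {2}; p there: 2:T. ✓
3: no successors, so []p holds vacuously. ✓
6: successors {3}; p there: 3:T. ✓
7: no successors, so []p holds vacuously. ✓

{2, 3, 6, 7}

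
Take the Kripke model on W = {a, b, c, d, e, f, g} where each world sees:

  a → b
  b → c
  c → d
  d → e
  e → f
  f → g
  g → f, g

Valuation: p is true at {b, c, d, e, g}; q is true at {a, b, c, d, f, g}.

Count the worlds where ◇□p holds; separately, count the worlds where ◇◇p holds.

5 and 6

For ◇□p:
a: successors {b}; □p there: b:T. ✓
b: successors {c}; □p there: c:T. ✓
c: successors {d}; □p there: d:T. ✓
d: successors {e}; □p there: e:F. ✗
e: successors {f}; □p there: f:T. ✓
f: successors {g}; □p there: g:F. ✗
g: successors {f, g}; □p there: f:T, g:F. ✓
— 5 worlds.
For ◇◇p:
a: successors {b}; ◇p there: b:T. ✓
b: successors {c}; ◇p there: c:T. ✓
c: successors {d}; ◇p there: d:T. ✓
d: successors {e}; ◇p there: e:F. ✗
e: successors {f}; ◇p there: f:T. ✓
f: successors {g}; ◇p there: g:T. ✓
g: successors {f, g}; ◇p there: f:T, g:T. ✓
— 6 worlds.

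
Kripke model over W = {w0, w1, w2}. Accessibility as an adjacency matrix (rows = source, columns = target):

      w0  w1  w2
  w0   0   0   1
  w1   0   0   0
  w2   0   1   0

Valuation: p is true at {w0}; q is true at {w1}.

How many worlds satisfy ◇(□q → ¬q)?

1

w0: successors {w2}; □q → ¬q there: w2:T. ✓
w1: no successors, so ◇(□q → ¬q) fails. ✗
w2: successors {w1}; □q → ¬q there: w1:F. ✗
Satisfying worlds: {w0}.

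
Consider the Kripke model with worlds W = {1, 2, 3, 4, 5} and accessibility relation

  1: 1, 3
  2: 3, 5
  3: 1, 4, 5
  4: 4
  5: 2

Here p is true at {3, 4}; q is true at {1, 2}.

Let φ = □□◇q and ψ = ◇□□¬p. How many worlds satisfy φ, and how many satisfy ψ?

1 and 0

For □□◇q:
1: successors {1, 3}; □◇q there: 1:T, 3:F. ✗
2: successors {3, 5}; □◇q there: 3:F, 5:F. ✗
3: successors {1, 4, 5}; □◇q there: 1:T, 4:F, 5:F. ✗
4: successors {4}; □◇q there: 4:F. ✗
5: successors {2}; □◇q there: 2:T. ✓
— 1 world.
For ◇□□¬p:
1: successors {1, 3}; □□¬p there: 1:F, 3:F. ✗
2: successors {3, 5}; □□¬p there: 3:F, 5:F. ✗
3: successors {1, 4, 5}; □□¬p there: 1:F, 4:F, 5:F. ✗
4: successors {4}; □□¬p there: 4:F. ✗
5: successors {2}; □□¬p there: 2:F. ✗
— 0 worlds.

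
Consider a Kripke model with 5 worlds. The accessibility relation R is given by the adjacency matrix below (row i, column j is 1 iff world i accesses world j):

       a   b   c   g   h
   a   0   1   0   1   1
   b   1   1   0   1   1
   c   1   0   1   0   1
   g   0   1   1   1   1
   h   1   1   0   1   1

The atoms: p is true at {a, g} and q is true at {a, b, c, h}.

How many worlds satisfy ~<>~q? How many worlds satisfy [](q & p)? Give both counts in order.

For ~<>~q:
a: <>~q is T. ✗
b: <>~q is T. ✗
c: <>~q is F. ✓
g: <>~q is T. ✗
h: <>~q is T. ✗
— 1 world.
For [](q & p):
a: successors {b, g, h}; q & p there: b:F, g:F, h:F. ✗
b: successors {a, b, g, h}; q & p there: a:T, b:F, g:F, h:F. ✗
c: successors {a, c, h}; q & p there: a:T, c:F, h:F. ✗
g: successors {b, c, g, h}; q & p there: b:F, c:F, g:F, h:F. ✗
h: successors {a, b, g, h}; q & p there: a:T, b:F, g:F, h:F. ✗
— 0 worlds.

1 and 0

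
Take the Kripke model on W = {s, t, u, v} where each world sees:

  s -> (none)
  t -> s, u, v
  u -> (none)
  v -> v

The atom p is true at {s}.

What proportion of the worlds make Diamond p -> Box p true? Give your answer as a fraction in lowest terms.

3/4

s: Diamond p is F, Box p is T. ✓
t: Diamond p is T, Box p is F. ✗
u: Diamond p is F, Box p is T. ✓
v: Diamond p is F, Box p is F. ✓
That's 3 of 4 worlds, so 3/4.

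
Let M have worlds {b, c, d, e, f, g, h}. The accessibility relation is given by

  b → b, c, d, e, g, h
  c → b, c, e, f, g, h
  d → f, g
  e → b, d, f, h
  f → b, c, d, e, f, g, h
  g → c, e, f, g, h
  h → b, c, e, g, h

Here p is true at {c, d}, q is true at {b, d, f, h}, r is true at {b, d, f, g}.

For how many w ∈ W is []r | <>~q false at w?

1

b: []r is F, <>~q is T. ✓
c: []r is F, <>~q is T. ✓
d: []r is T, <>~q is T. ✓
e: []r is F, <>~q is F. ✗
f: []r is F, <>~q is T. ✓
g: []r is F, <>~q is T. ✓
h: []r is F, <>~q is T. ✓
Satisfying worlds: {b, c, d, f, g, h}.
So []r | <>~q fails at the other 1 world.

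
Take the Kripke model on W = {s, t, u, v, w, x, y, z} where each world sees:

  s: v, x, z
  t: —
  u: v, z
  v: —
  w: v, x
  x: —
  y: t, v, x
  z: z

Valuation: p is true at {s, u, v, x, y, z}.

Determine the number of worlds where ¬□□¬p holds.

3

s: □□¬p is F. ✓
t: □□¬p is T. ✗
u: □□¬p is F. ✓
v: □□¬p is T. ✗
w: □□¬p is T. ✗
x: □□¬p is T. ✗
y: □□¬p is T. ✗
z: □□¬p is F. ✓
Satisfying worlds: {s, u, z}.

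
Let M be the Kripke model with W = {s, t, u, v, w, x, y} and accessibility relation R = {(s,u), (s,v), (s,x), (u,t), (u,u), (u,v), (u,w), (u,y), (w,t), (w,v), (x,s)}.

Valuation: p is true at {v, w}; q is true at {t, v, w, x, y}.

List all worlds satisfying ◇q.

{s, u, w}

s: successors {u, v, x}; q there: u:F, v:T, x:T. ✓
t: no successors, so ◇q fails. ✗
u: successors {t, u, v, w, y}; q there: t:T, u:F, v:T, w:T, y:T. ✓
v: no successors, so ◇q fails. ✗
w: successors {t, v}; q there: t:T, v:T. ✓
x: successors {s}; q there: s:F. ✗
y: no successors, so ◇q fails. ✗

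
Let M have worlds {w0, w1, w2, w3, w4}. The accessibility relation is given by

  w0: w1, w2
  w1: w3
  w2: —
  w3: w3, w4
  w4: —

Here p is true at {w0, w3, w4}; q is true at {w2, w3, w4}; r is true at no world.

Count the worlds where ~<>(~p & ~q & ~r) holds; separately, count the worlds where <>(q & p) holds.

For ~<>(~p & ~q & ~r):
w0: <>(~p & ~q & ~r) is T. ✗
w1: <>(~p & ~q & ~r) is F. ✓
w2: <>(~p & ~q & ~r) is F. ✓
w3: <>(~p & ~q & ~r) is F. ✓
w4: <>(~p & ~q & ~r) is F. ✓
— 4 worlds.
For <>(q & p):
w0: successors {w1, w2}; q & p there: w1:F, w2:F. ✗
w1: successors {w3}; q & p there: w3:T. ✓
w2: no successors, so <>(q & p) fails. ✗
w3: successors {w3, w4}; q & p there: w3:T, w4:T. ✓
w4: no successors, so <>(q & p) fails. ✗
— 2 worlds.

4 and 2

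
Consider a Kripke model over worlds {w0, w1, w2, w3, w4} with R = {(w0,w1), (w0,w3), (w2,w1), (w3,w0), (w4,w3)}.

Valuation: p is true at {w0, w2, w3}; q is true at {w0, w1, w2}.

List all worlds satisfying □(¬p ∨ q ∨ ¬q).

w0: successors {w1, w3}; ¬p ∨ q ∨ ¬q there: w1:T, w3:T. ✓
w1: no successors, so □(¬p ∨ q ∨ ¬q) holds vacuously. ✓
w2: successors {w1}; ¬p ∨ q ∨ ¬q there: w1:T. ✓
w3: successors {w0}; ¬p ∨ q ∨ ¬q there: w0:T. ✓
w4: successors {w3}; ¬p ∨ q ∨ ¬q there: w3:T. ✓

{w0, w1, w2, w3, w4}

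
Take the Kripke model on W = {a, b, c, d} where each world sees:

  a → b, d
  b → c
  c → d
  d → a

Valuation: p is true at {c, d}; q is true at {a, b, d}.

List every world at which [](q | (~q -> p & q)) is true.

a: successors {b, d}; q | (~q -> p & q) there: b:T, d:T. ✓
b: successors {c}; q | (~q -> p & q) there: c:F. ✗
c: successors {d}; q | (~q -> p & q) there: d:T. ✓
d: successors {a}; q | (~q -> p & q) there: a:T. ✓

{a, c, d}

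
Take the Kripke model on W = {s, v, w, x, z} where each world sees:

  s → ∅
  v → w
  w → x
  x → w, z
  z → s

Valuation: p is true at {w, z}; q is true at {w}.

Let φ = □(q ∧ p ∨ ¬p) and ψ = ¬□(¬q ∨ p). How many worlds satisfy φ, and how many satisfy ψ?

For □(q ∧ p ∨ ¬p):
s: no successors, so □(q ∧ p ∨ ¬p) holds vacuously. ✓
v: successors {w}; q ∧ p ∨ ¬p there: w:T. ✓
w: successors {x}; q ∧ p ∨ ¬p there: x:T. ✓
x: successors {w, z}; q ∧ p ∨ ¬p there: w:T, z:F. ✗
z: successors {s}; q ∧ p ∨ ¬p there: s:T. ✓
— 4 worlds.
For ¬□(¬q ∨ p):
s: □(¬q ∨ p) is T. ✗
v: □(¬q ∨ p) is T. ✗
w: □(¬q ∨ p) is T. ✗
x: □(¬q ∨ p) is T. ✗
z: □(¬q ∨ p) is T. ✗
— 0 worlds.

4 and 0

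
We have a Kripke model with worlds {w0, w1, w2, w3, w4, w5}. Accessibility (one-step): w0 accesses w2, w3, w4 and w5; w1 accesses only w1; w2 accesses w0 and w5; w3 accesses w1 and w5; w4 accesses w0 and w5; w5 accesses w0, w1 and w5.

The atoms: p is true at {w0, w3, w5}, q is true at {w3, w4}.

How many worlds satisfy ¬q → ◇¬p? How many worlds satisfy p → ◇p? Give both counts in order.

5 and 6

For ¬q → ◇¬p:
w0: ¬q is T, ◇¬p is T. ✓
w1: ¬q is T, ◇¬p is T. ✓
w2: ¬q is T, ◇¬p is F. ✗
w3: ¬q is F, ◇¬p is T. ✓
w4: ¬q is F, ◇¬p is F. ✓
w5: ¬q is T, ◇¬p is T. ✓
— 5 worlds.
For p → ◇p:
w0: p is T, ◇p is T. ✓
w1: p is F, ◇p is F. ✓
w2: p is F, ◇p is T. ✓
w3: p is T, ◇p is T. ✓
w4: p is F, ◇p is T. ✓
w5: p is T, ◇p is T. ✓
— 6 worlds.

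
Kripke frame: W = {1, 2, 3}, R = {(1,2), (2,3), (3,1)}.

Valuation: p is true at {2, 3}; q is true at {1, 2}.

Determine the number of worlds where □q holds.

1: successors {2}; q there: 2:T. ✓
2: successors {3}; q there: 3:F. ✗
3: successors {1}; q there: 1:T. ✓
Satisfying worlds: {1, 3}.

2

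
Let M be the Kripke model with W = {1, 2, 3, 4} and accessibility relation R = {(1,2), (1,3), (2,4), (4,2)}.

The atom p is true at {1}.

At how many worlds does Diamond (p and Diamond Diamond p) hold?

0

1: successors {2, 3}; p and Diamond Diamond p there: 2:F, 3:F. ✗
2: successors {4}; p and Diamond Diamond p there: 4:F. ✗
3: no successors, so Diamond (p and Diamond Diamond p) fails. ✗
4: successors {2}; p and Diamond Diamond p there: 2:F. ✗
Satisfying worlds: ∅.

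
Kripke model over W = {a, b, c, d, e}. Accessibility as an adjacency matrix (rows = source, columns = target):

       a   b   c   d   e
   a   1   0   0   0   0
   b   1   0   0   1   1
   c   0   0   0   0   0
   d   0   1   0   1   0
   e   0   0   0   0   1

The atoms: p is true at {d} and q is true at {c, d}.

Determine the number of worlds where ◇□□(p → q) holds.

4

a: successors {a}; □□(p → q) there: a:T. ✓
b: successors {a, d, e}; □□(p → q) there: a:T, d:T, e:T. ✓
c: no successors, so ◇□□(p → q) fails. ✗
d: successors {b, d}; □□(p → q) there: b:T, d:T. ✓
e: successors {e}; □□(p → q) there: e:T. ✓
Satisfying worlds: {a, b, d, e}.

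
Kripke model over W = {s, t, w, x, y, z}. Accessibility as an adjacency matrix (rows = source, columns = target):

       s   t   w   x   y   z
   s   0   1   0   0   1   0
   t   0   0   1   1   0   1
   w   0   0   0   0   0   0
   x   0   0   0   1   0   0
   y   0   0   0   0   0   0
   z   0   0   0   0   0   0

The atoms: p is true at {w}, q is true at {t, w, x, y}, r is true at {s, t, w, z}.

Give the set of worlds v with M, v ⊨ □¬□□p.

{w, x, y, z}

s: successors {t, y}; ¬□□p there: t:T, y:F. ✗
t: successors {w, x, z}; ¬□□p there: w:F, x:T, z:F. ✗
w: no successors, so □¬□□p holds vacuously. ✓
x: successors {x}; ¬□□p there: x:T. ✓
y: no successors, so □¬□□p holds vacuously. ✓
z: no successors, so □¬□□p holds vacuously. ✓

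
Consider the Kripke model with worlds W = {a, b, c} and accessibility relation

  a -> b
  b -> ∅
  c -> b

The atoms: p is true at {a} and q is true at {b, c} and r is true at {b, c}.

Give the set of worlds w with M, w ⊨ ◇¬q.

∅

a: successors {b}; ¬q there: b:F. ✗
b: no successors, so ◇¬q fails. ✗
c: successors {b}; ¬q there: b:F. ✗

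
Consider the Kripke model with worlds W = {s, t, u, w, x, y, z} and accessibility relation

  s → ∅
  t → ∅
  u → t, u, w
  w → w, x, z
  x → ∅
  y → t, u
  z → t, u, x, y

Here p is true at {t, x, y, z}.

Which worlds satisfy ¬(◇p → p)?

s: ◇p → p is T. ✗
t: ◇p → p is T. ✗
u: ◇p → p is F. ✓
w: ◇p → p is F. ✓
x: ◇p → p is T. ✗
y: ◇p → p is T. ✗
z: ◇p → p is T. ✗

{u, w}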